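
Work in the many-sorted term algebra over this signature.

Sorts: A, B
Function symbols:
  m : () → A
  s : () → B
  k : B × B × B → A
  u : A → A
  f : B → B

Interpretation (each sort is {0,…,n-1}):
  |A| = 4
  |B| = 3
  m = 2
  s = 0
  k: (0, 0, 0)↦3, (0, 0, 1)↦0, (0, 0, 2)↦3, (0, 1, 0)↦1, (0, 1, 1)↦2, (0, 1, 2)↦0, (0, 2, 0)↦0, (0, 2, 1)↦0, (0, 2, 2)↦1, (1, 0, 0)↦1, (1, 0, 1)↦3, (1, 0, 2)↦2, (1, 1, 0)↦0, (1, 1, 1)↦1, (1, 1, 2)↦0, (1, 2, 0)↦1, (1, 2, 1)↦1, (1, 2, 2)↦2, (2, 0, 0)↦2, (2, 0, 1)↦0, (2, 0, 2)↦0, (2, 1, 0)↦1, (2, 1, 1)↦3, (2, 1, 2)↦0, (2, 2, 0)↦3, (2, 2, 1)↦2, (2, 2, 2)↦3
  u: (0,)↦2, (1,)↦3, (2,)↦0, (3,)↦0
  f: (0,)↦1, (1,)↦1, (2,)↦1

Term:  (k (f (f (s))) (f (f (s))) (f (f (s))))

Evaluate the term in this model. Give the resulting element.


  s = 0
  (f (s)) = f(0,) = 1
  (f (f (s))) = f(1,) = 1
  s = 0
  (f (s)) = f(0,) = 1
  (f (f (s))) = f(1,) = 1
  s = 0
  (f (s)) = f(0,) = 1
  (f (f (s))) = f(1,) = 1
  (k (f (f (s))) (f (f (s))) (f (f (s)))) = k(1, 1, 1) = 1

value = 1


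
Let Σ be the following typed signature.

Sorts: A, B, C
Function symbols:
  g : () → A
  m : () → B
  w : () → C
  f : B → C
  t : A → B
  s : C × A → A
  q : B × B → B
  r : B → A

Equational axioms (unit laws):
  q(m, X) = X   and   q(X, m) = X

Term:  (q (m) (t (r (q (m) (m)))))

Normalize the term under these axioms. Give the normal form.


normal form = (t (r (m)))

1. (q (m) (t (r (q (m) (m)))))  →  (t (r (q (m) (m))))
2. (t (r (q (m) (m))))  →  (t (r (m)))


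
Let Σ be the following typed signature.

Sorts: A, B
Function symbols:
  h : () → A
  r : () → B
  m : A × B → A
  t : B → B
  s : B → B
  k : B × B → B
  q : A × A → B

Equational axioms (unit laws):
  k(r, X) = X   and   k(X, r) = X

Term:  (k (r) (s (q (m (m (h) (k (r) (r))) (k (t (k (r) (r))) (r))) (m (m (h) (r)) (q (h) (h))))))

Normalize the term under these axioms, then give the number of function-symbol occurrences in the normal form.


1. (k (r) (s (q (m (m (h) (k (r) (r))) (k (t (k (r) (r))) (r))) (m (m (h) (r)) (q (h) (h))))))  →  (s (q (m (m (h) (k (r) (r))) (k (t (k (r) (r))) (r))) (m (m (h) (r)) (q (h) (h)))))
2. (s (q (m (m (h) (k (r) (r))) (k (t (k (r) (r))) (r))) (m (m (h) (r)) (q (h) (h)))))  →  (s (q (m (m (h) (r)) (k (t (k (r) (r))) (r))) (m (m (h) (r)) (q (h) (h)))))
3. (s (q (m (m (h) (r)) (k (t (k (r) (r))) (r))) (m (m (h) (r)) (q (h) (h)))))  →  (s (q (m (m (h) (r)) (t (k (r) (r)))) (m (m (h) (r)) (q (h) (h)))))
4. (s (q (m (m (h) (r)) (t (k (r) (r)))) (m (m (h) (r)) (q (h) (h)))))  →  (s (q (m (m (h) (r)) (t (r))) (m (m (h) (r)) (q (h) (h)))))
normal form: (s (q (m (m (h) (r)) (t (r))) (m (m (h) (r)) (q (h) (h)))))

size = 15


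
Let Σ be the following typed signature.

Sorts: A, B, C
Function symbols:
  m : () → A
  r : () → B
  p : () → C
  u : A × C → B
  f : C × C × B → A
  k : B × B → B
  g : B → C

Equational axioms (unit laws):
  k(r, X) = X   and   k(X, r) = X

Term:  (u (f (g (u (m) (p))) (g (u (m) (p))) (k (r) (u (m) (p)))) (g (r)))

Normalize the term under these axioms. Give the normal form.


1. (u (f (g (u (m) (p))) (g (u (m) (p))) (k (r) (u (m) (p)))) (g (r)))  →  (u (f (g (u (m) (p))) (g (u (m) (p))) (u (m) (p))) (g (r)))

normal form = (u (f (g (u (m) (p))) (g (u (m) (p))) (u (m) (p))) (g (r)))


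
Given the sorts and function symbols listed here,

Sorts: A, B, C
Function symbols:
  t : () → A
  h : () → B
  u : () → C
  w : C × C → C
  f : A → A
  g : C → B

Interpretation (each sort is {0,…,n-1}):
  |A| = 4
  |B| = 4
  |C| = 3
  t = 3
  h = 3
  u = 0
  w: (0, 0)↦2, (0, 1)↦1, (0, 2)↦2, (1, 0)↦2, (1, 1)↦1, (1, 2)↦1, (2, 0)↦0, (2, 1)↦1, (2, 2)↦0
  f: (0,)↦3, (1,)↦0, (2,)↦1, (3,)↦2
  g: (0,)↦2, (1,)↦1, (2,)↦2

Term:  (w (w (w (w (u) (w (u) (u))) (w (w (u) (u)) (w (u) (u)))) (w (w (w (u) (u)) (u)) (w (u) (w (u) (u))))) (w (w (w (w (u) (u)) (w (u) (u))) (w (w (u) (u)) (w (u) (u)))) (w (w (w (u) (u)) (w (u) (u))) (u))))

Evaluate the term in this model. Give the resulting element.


value = 0

  u = 0
  u = 0
  u = 0
  (w (u) (u)) = w(0, 0) = 2
  (w (u) (w (u) (u))) = w(0, 2) = 2
  u = 0
  u = 0
  (w (u) (u)) = w(0, 0) = 2
  u = 0
  u = 0
  (w (u) (u)) = w(0, 0) = 2
  (w (w (u) (u)) (w (u) (u))) = w(2, 2) = 0
  (w (w (u) (w (u) (u))) (w (w (u) (u)) (w (u) (u)))) = w(2, 0) = 0
  u = 0
  u = 0
  (w (u) (u)) = w(0, 0) = 2
  u = 0
  (w (w (u) (u)) (u)) = w(2, 0) = 0
  u = 0
  u = 0
  u = 0
  (w (u) (u)) = w(0, 0) = 2
  (w (u) (w (u) (u))) = w(0, 2) = 2
  (w (w (w (u) (u)) (u)) (w (u) (w (u) (u)))) = w(0, 2) = 2
  (w (w (w (u) (w (u) (u))) (w (w (u) (u)) (w (u) (u)))) (w (w (w (u) (u)) (u)) (w (u) (w (u) (u))))) = w(0, 2) = 2
  u = 0
  u = 0
  (w (u) (u)) = w(0, 0) = 2
  u = 0
  u = 0
  (w (u) (u)) = w(0, 0) = 2
  (w (w (u) (u)) (w (u) (u))) = w(2, 2) = 0
  u = 0
  u = 0
  (w (u) (u)) = w(0, 0) = 2
  u = 0
  u = 0
  (w (u) (u)) = w(0, 0) = 2
  (w (w (u) (u)) (w (u) (u))) = w(2, 2) = 0
  (w (w (w (u) (u)) (w (u) (u))) (w (w (u) (u)) (w (u) (u)))) = w(0, 0) = 2
  u = 0
  u = 0
  (w (u) (u)) = w(0, 0) = 2
  u = 0
  u = 0
  (w (u) (u)) = w(0, 0) = 2
  (w (w (u) (u)) (w (u) (u))) = w(2, 2) = 0
  u = 0
  (w (w (w (u) (u)) (w (u) (u))) (u)) = w(0, 0) = 2
  (w (w (w (w (u) (u)) (w (u) (u))) (w (w (u) (u)) (w (u) (u)))) (w (w (w (u) (u)) (w (u) (u))) (u))) = w(2, 2) = 0
  (w (w (w (w (u) (w (u) (u))) (w (w (u) (u)) (w (u) (u)))) (w (w (w (u) (u)) (u)) (w (u) (w (u) (u))))) (w (w (w (w (u) (u)) (w (u) (u))) (w (w (u) (u)) (w (u) (u)))) (w (w (w (u) (u)) (w (u) (u))) (u)))) = w(2, 0) = 0


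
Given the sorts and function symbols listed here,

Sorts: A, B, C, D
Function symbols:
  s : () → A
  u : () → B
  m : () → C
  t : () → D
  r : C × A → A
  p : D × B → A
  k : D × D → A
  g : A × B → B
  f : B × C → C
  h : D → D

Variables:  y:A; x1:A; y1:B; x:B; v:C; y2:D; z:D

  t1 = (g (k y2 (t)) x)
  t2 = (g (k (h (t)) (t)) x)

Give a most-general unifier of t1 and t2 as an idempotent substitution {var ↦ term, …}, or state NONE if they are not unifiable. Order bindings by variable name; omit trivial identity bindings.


{y2 ↦ (h (t))}


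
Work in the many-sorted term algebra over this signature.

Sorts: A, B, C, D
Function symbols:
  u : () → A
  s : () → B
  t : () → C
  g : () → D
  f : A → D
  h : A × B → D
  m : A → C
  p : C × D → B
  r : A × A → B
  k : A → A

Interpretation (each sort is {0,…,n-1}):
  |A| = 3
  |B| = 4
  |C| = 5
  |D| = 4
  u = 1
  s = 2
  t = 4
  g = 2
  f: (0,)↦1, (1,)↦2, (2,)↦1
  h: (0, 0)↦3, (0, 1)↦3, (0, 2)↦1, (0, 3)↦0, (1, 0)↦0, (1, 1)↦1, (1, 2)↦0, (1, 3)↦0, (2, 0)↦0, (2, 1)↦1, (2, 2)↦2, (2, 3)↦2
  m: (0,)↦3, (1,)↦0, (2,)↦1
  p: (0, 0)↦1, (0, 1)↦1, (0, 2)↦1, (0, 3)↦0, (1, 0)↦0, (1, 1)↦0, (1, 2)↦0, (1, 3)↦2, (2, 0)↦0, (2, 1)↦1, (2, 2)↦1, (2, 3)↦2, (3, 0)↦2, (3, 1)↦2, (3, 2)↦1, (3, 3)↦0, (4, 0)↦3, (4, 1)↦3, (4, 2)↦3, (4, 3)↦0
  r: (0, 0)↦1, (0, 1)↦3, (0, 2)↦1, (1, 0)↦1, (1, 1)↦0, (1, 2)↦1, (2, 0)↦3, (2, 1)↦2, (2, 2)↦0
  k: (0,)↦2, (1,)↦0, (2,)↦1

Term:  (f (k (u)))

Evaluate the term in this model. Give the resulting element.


value = 1

  u = 1
  (k (u)) = k(1,) = 0
  (f (k (u))) = f(0,) = 1


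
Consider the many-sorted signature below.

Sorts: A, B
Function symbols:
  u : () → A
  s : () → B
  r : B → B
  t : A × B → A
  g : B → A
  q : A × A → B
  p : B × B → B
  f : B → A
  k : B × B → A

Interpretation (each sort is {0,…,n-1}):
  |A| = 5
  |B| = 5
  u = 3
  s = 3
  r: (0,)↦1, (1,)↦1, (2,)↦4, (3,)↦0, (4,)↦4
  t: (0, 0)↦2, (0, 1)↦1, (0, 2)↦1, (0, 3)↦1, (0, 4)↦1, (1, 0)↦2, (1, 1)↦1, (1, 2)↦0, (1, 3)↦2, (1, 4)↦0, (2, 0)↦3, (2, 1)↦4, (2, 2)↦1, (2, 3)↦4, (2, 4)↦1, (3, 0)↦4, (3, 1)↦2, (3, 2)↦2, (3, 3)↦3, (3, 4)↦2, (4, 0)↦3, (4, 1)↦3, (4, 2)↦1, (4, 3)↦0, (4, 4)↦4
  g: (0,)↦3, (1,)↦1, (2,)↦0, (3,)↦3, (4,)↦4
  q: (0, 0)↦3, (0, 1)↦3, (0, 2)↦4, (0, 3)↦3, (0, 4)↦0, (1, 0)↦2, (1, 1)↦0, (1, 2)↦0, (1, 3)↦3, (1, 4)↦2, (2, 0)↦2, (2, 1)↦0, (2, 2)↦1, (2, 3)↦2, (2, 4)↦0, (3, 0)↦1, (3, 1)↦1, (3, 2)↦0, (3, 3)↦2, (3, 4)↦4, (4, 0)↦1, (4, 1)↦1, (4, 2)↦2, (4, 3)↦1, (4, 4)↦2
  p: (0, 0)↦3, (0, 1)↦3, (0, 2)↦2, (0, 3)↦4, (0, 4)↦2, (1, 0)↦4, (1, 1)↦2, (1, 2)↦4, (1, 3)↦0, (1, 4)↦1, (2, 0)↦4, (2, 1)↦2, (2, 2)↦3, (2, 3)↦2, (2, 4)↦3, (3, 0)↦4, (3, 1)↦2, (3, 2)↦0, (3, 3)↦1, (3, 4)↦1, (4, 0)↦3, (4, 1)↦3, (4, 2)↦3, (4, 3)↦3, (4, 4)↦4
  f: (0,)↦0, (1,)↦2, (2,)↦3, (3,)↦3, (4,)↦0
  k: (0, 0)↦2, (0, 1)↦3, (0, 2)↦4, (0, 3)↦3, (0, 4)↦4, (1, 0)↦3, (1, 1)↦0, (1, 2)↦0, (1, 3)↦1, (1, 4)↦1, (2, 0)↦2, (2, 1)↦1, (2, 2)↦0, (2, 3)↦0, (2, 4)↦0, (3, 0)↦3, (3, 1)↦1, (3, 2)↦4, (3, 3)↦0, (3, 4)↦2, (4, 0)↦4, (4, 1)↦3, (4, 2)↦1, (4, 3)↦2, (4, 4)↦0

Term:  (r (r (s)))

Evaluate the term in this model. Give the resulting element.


value = 1

  s = 3
  (r (s)) = r(3,) = 0
  (r (r (s))) = r(0,) = 1


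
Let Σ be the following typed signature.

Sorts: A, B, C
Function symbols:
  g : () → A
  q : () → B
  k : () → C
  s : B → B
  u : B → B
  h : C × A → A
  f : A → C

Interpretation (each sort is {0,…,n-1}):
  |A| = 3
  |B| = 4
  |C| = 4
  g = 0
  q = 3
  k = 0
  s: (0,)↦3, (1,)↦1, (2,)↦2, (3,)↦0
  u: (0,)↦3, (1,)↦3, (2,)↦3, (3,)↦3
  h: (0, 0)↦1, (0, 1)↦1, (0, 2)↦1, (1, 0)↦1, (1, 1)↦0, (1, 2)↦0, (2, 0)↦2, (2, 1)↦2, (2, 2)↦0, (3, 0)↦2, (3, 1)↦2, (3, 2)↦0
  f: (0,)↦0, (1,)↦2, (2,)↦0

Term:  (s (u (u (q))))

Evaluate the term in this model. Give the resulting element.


value = 0

  q = 3
  (u (q)) = u(3,) = 3
  (u (u (q))) = u(3,) = 3
  (s (u (u (q)))) = s(3,) = 0


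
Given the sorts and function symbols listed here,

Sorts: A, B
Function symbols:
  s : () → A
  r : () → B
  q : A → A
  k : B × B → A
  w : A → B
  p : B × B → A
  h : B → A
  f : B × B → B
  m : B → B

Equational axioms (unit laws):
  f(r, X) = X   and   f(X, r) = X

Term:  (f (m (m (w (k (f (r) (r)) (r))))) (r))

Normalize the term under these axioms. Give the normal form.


1. (f (m (m (w (k (f (r) (r)) (r))))) (r))  →  (m (m (w (k (f (r) (r)) (r)))))
2. (m (m (w (k (f (r) (r)) (r)))))  →  (m (m (w (k (r) (r)))))

normal form = (m (m (w (k (r) (r)))))


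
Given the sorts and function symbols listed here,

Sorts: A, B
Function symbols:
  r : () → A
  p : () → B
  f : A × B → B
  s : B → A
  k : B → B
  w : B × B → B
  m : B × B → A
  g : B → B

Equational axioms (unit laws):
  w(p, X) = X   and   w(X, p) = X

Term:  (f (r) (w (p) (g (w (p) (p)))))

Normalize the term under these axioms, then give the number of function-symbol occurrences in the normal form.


1. (f (r) (w (p) (g (w (p) (p)))))  →  (f (r) (g (w (p) (p))))
2. (f (r) (g (w (p) (p))))  →  (f (r) (g (p)))
normal form: (f (r) (g (p)))

size = 4


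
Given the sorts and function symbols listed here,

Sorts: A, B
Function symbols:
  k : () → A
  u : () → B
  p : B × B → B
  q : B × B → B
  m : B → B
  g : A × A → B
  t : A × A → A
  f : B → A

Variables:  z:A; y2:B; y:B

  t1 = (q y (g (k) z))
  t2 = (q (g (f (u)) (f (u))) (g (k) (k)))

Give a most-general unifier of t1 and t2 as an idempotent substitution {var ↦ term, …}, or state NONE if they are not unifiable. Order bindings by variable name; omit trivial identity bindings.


{y ↦ (g (f (u)) (f (u))), z ↦ (k)}


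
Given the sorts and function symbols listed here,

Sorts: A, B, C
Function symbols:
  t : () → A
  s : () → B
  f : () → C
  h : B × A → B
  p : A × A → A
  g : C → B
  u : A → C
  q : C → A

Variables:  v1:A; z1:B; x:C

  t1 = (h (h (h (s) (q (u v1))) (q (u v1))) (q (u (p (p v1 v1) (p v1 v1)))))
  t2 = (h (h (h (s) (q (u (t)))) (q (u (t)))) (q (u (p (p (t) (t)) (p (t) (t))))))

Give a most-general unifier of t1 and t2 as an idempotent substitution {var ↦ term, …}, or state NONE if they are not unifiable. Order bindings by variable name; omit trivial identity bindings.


{v1 ↦ (t)}


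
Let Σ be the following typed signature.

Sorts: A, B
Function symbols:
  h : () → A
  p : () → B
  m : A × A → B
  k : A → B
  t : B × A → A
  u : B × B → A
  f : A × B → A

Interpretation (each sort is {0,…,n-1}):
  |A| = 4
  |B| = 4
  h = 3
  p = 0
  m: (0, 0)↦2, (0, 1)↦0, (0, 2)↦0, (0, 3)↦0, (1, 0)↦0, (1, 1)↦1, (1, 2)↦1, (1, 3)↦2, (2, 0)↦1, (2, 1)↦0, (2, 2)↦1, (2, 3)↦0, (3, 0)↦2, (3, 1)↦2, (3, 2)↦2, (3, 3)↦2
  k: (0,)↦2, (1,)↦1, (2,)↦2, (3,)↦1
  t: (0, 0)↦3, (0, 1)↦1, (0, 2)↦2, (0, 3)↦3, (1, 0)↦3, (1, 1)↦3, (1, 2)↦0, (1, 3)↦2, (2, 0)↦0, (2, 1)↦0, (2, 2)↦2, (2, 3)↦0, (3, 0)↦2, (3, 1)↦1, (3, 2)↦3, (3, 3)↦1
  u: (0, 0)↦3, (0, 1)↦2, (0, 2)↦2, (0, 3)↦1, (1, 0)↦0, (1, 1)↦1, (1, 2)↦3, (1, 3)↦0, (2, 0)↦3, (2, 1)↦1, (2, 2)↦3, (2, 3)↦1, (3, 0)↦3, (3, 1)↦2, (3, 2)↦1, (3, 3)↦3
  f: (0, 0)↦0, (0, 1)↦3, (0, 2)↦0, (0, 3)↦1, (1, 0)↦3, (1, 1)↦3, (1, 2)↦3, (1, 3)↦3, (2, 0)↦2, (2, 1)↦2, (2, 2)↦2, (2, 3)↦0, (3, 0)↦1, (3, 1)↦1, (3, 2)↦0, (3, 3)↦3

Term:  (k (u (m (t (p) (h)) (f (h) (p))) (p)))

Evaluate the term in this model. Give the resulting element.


  p = 0
  h = 3
  (t (p) (h)) = t(0, 3) = 3
  h = 3
  p = 0
  (f (h) (p)) = f(3, 0) = 1
  (m (t (p) (h)) (f (h) (p))) = m(3, 1) = 2
  p = 0
  (u (m (t (p) (h)) (f (h) (p))) (p)) = u(2, 0) = 3
  (k (u (m (t (p) (h)) (f (h) (p))) (p))) = k(3,) = 1

value = 1


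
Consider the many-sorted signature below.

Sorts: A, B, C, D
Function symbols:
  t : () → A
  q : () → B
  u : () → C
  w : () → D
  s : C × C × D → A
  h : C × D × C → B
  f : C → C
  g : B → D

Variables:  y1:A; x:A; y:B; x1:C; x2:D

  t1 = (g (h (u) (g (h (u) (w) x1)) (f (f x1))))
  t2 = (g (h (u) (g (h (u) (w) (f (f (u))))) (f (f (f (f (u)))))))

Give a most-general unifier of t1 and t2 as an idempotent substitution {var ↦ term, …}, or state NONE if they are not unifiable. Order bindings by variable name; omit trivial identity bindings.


{x1 ↦ (f (f (u)))}


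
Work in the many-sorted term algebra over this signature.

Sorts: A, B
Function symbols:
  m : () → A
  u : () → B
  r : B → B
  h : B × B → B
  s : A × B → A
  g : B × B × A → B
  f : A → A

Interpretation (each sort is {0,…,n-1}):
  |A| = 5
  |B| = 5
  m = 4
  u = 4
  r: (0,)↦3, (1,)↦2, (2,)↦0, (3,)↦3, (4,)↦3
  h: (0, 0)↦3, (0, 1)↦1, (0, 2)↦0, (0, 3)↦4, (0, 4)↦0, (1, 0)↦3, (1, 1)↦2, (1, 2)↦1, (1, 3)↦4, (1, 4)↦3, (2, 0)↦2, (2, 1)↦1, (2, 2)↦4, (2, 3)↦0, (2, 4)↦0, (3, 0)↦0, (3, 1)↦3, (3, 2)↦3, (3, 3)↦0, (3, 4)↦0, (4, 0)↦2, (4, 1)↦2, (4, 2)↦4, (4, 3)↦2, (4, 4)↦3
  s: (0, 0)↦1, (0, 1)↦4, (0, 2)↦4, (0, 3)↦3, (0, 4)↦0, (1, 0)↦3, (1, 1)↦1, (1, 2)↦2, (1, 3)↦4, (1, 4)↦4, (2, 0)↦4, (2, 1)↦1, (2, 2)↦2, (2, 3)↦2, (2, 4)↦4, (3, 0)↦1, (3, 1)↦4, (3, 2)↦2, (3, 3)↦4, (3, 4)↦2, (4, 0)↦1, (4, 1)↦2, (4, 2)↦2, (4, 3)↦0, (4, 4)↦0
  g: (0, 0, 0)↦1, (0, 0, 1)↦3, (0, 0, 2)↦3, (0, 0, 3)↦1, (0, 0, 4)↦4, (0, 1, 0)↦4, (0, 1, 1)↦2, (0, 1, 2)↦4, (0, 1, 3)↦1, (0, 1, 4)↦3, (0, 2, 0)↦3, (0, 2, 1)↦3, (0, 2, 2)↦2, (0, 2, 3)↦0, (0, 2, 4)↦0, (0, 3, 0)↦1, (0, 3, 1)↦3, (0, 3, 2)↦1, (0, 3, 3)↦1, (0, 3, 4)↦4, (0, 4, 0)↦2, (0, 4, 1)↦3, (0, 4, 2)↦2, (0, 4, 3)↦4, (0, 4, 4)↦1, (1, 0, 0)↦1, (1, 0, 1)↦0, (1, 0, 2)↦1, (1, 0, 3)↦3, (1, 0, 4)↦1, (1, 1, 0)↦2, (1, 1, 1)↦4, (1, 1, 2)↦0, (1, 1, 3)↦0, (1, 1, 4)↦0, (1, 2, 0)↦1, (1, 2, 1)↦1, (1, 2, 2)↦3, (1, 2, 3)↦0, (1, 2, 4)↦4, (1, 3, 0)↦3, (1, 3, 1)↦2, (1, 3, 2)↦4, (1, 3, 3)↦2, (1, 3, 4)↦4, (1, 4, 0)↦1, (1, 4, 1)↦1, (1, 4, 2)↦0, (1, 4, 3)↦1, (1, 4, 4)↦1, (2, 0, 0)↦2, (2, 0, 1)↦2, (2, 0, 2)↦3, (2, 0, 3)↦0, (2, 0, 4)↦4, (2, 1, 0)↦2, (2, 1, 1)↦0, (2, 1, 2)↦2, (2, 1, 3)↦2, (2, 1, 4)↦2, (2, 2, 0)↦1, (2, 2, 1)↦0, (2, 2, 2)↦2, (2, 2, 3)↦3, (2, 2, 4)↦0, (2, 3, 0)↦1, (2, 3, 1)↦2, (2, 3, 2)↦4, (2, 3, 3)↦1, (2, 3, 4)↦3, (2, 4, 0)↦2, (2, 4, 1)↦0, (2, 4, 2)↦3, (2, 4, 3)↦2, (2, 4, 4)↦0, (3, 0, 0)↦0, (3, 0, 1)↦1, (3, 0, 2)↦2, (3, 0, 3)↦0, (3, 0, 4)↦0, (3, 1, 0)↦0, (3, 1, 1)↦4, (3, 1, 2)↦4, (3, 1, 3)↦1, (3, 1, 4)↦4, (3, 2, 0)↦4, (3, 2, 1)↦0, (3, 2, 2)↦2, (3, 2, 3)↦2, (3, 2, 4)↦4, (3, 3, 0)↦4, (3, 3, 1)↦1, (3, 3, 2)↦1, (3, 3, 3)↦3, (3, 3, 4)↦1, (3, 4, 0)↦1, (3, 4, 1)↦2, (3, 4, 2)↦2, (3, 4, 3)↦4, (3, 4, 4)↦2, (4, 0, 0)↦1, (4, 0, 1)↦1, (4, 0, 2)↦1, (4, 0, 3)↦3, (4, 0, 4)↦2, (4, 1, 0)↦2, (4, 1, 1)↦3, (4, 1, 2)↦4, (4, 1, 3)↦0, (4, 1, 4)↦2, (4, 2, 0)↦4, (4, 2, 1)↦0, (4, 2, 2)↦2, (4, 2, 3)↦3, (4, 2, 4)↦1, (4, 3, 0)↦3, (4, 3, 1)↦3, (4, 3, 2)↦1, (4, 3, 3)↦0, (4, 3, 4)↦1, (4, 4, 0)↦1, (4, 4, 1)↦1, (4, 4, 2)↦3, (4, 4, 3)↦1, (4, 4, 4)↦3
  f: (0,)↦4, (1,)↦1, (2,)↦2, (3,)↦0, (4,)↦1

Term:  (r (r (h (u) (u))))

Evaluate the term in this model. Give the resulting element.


value = 3

  u = 4
  u = 4
  (h (u) (u)) = h(4, 4) = 3
  (r (h (u) (u))) = r(3,) = 3
  (r (r (h (u) (u)))) = r(3,) = 3


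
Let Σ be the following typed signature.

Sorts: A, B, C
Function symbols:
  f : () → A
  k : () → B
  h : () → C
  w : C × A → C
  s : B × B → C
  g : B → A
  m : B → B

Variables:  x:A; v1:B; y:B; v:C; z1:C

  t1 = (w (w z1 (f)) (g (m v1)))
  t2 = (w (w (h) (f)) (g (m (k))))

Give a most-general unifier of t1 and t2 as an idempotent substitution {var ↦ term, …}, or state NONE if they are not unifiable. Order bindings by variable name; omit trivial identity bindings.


{v1 ↦ (k), z1 ↦ (h)}


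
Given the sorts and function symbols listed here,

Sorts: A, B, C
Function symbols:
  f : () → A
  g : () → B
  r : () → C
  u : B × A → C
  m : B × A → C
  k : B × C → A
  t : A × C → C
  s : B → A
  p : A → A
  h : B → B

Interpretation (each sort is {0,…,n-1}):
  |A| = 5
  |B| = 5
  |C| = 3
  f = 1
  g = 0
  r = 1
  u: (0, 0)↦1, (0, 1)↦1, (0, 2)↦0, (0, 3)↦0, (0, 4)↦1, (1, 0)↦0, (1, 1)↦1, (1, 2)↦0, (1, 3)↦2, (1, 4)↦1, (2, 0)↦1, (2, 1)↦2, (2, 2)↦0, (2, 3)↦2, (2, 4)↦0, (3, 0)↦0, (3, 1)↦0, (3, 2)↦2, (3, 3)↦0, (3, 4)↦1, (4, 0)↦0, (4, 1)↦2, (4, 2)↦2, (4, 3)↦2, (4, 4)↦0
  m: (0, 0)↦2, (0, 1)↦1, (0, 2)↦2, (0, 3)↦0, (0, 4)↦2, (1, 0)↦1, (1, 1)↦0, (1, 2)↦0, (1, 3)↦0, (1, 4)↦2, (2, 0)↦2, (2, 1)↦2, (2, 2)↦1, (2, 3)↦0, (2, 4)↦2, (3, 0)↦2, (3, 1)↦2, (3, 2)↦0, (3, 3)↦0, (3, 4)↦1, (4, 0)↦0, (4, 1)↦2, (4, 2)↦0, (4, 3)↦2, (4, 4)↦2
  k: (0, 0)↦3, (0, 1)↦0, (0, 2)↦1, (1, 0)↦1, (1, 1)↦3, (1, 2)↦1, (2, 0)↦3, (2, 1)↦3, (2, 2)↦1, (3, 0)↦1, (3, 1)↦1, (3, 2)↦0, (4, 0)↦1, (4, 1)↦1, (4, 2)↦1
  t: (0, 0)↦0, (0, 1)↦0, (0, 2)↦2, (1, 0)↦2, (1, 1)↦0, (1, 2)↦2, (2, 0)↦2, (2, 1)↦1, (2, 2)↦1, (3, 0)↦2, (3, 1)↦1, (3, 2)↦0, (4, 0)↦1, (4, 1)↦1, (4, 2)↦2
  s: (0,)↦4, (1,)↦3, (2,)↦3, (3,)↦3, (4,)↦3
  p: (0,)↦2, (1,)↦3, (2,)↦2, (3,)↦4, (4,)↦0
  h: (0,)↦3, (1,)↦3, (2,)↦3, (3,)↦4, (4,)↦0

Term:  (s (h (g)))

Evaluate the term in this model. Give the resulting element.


value = 3

  g = 0
  (h (g)) = h(0,) = 3
  (s (h (g))) = s(3,) = 3


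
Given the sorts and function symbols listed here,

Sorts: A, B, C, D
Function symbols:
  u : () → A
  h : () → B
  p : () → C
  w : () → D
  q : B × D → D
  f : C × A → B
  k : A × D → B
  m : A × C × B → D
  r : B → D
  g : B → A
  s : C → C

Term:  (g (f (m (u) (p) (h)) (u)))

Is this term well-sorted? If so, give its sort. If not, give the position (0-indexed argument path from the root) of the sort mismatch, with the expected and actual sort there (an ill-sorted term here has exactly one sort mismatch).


ill-sorted at position [0, 0]: expected C, got D

      (u) : A
      (p) : C
      (h) : B
    (m (u) (p) (h)) : D
    (u) : A
  (f (m (u) (p) (h)) (u)) : ✗ arg 0 at [0, 0] has sort D, expected C


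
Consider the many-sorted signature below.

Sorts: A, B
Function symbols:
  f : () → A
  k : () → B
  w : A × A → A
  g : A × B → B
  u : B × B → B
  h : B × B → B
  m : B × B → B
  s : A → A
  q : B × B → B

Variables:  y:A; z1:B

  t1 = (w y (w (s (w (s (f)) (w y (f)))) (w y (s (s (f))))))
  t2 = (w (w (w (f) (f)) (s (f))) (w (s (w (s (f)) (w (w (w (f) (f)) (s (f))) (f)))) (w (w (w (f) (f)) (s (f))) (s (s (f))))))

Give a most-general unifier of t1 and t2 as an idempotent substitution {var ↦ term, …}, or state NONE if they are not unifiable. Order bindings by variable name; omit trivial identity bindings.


{y ↦ (w (w (f) (f)) (s (f)))}


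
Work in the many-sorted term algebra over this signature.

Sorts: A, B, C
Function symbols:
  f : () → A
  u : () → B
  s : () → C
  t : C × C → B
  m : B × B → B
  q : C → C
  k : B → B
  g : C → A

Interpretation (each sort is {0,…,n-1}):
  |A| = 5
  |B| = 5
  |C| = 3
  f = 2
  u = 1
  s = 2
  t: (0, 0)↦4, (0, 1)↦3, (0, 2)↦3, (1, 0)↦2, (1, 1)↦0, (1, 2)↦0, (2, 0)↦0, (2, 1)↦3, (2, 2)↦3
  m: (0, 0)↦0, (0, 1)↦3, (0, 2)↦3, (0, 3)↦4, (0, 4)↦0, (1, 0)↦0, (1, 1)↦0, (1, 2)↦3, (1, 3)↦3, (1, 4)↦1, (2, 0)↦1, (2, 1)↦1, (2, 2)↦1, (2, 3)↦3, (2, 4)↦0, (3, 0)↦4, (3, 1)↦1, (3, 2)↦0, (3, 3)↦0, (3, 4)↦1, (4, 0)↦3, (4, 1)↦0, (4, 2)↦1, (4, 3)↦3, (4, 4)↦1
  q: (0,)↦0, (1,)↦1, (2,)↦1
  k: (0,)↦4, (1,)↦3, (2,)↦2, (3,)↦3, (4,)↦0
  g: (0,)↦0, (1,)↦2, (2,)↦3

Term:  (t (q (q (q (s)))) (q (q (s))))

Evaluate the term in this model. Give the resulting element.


value = 0

  s = 2
  (q (s)) = q(2,) = 1
  (q (q (s))) = q(1,) = 1
  (q (q (q (s)))) = q(1,) = 1
  s = 2
  (q (s)) = q(2,) = 1
  (q (q (s))) = q(1,) = 1
  (t (q (q (q (s)))) (q (q (s)))) = t(1, 1) = 0


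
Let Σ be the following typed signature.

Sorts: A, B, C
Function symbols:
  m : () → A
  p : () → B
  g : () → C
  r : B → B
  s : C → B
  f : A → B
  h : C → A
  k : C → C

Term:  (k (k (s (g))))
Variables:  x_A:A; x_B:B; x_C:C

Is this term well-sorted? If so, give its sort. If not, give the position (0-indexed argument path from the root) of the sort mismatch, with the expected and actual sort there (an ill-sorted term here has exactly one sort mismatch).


      (g) : C
    (s (g)) : B
  (k (s (g))) : ✗ arg 0 at [0, 0] has sort B, expected C

ill-sorted at position [0, 0]: expected C, got B


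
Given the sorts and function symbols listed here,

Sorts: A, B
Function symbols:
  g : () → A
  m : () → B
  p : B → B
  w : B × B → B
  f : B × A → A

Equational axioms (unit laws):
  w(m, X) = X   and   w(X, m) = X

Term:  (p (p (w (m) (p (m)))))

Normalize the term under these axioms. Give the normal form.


1. (p (p (w (m) (p (m)))))  →  (p (p (p (m))))

normal form = (p (p (p (m))))


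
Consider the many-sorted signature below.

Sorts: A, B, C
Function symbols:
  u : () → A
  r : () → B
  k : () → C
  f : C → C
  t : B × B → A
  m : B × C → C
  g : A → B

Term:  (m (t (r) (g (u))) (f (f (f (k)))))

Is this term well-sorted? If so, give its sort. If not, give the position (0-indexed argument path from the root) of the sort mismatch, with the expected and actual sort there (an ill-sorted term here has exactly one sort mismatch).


    (r) : B
      (u) : A
    (g (u)) : B
  (t (r) (g (u))) : A
        (k) : C
      (f (k)) : C
    (f (f (k))) : C
  (f (f (f (k)))) : C
(m (t (r) (g (u))) (f (f (f (k))))) : ✗ arg 0 at [0] has sort A, expected B

ill-sorted at position [0]: expected B, got A


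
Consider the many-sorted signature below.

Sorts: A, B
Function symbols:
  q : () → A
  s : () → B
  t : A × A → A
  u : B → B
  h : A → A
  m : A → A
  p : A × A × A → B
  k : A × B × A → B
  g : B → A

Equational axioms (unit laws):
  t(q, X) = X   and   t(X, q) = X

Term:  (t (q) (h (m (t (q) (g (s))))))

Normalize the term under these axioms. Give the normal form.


normal form = (h (m (g (s))))

1. (t (q) (h (m (t (q) (g (s))))))  →  (h (m (t (q) (g (s)))))
2. (h (m (t (q) (g (s)))))  →  (h (m (g (s))))


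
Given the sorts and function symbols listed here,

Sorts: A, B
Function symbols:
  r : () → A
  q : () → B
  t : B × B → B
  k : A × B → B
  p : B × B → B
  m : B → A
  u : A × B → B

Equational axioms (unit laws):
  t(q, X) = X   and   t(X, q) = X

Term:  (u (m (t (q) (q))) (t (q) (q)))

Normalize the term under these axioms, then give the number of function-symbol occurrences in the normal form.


1. (u (m (t (q) (q))) (t (q) (q)))  →  (u (m (q)) (t (q) (q)))
2. (u (m (q)) (t (q) (q)))  →  (u (m (q)) (q))
normal form: (u (m (q)) (q))

size = 4


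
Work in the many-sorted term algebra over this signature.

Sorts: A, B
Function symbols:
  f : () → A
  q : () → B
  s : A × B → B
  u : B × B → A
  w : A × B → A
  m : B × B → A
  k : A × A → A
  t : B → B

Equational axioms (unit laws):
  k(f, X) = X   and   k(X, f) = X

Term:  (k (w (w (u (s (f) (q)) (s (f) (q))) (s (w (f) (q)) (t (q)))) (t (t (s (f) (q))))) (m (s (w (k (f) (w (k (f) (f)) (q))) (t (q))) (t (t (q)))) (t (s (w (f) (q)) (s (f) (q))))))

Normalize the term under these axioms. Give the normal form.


normal form = (k (w (w (u (s (f) (q)) (s (f) (q))) (s (w (f) (q)) (t (q)))) (t (t (s (f) (q))))) (m (s (w (w (f) (q)) (t (q))) (t (t (q)))) (t (s (w (f) (q)) (s (f) (q))))))

1. (k (w (w (u (s (f) (q)) (s (f) (q))) (s (w (f) (q)) (t (q)))) (t (t (s (f) (q))))) (m (s (w (k (f) (w (k (f) (f)) (q))) (t (q))) (t (t (q)))) (t (s (w (f) (q)) (s (f) (q))))))  →  (k (w (w (u (s (f) (q)) (s (f) (q))) (s (w (f) (q)) (t (q)))) (t (t (s (f) (q))))) (m (s (w (w (k (f) (f)) (q)) (t (q))) (t (t (q)))) (t (s (w (f) (q)) (s (f) (q))))))
2. (k (w (w (u (s (f) (q)) (s (f) (q))) (s (w (f) (q)) (t (q)))) (t (t (s (f) (q))))) (m (s (w (w (k (f) (f)) (q)) (t (q))) (t (t (q)))) (t (s (w (f) (q)) (s (f) (q))))))  →  (k (w (w (u (s (f) (q)) (s (f) (q))) (s (w (f) (q)) (t (q)))) (t (t (s (f) (q))))) (m (s (w (w (f) (q)) (t (q))) (t (t (q)))) (t (s (w (f) (q)) (s (f) (q))))))


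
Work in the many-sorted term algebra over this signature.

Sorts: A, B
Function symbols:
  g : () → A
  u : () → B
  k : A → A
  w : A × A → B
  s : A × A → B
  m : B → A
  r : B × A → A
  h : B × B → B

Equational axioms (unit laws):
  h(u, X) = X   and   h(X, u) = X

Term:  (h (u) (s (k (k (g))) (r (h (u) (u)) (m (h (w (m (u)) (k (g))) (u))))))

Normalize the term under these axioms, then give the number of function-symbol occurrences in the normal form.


size = 12

1. (h (u) (s (k (k (g))) (r (h (u) (u)) (m (h (w (m (u)) (k (g))) (u))))))  →  (s (k (k (g))) (r (h (u) (u)) (m (h (w (m (u)) (k (g))) (u)))))
2. (s (k (k (g))) (r (h (u) (u)) (m (h (w (m (u)) (k (g))) (u)))))  →  (s (k (k (g))) (r (u) (m (h (w (m (u)) (k (g))) (u)))))
3. (s (k (k (g))) (r (u) (m (h (w (m (u)) (k (g))) (u)))))  →  (s (k (k (g))) (r (u) (m (w (m (u)) (k (g))))))
normal form: (s (k (k (g))) (r (u) (m (w (m (u)) (k (g))))))


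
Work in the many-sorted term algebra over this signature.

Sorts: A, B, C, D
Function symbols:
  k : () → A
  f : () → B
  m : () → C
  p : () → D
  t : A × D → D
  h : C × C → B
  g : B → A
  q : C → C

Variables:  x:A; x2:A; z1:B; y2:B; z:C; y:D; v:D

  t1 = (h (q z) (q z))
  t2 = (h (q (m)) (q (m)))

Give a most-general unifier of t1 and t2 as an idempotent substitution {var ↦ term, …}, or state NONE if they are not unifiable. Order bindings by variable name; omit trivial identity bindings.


{z ↦ (m)}


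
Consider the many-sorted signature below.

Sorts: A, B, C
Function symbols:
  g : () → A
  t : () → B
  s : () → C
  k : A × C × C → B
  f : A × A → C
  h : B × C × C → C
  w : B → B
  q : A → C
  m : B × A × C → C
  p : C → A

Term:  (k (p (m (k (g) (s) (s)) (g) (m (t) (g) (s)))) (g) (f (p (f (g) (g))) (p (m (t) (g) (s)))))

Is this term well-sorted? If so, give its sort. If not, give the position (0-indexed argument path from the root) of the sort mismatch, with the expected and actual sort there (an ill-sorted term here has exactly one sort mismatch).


        (g) : A
        (s) : C
        (s) : C
      (k (g) (s) (s)) : B
      (g) : A
        (t) : B
        (g) : A
        (s) : C
      (m (t) (g) (s)) : C
    (m (k (g) (s) (s)) (g) (m (t) (g) (s))) : C
  (p (m (k (g) (s) (s)) (g) (m (t) (g) (s)))) : A
  (g) : A
        (g) : A
        (g) : A
      (f (g) (g)) : C
    (p (f (g) (g))) : A
        (t) : B
        (g) : A
        (s) : C
      (m (t) (g) (s)) : C
    (p (m (t) (g) (s))) : A
  (f (p (f (g) (g))) (p (m (t) (g) (s)))) : C
(k (p (m (k (g) (s) (s)) (g) (m (t) (g) (s)))) (g) (f (p (f (g) (g))) (p (m (t) (g) (s))))) : ✗ arg 1 at [1] has sort A, expected C

ill-sorted at position [1]: expected C, got A


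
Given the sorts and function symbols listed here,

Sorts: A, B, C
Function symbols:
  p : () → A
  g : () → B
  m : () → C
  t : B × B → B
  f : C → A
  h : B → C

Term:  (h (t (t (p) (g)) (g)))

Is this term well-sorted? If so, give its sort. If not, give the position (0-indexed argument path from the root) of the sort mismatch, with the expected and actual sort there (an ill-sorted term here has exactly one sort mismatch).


      (p) : A
      (g) : B
    (t (p) (g)) : ✗ arg 0 at [0, 0, 0] has sort A, expected B
    (g) : B

ill-sorted at position [0, 0, 0]: expected B, got A


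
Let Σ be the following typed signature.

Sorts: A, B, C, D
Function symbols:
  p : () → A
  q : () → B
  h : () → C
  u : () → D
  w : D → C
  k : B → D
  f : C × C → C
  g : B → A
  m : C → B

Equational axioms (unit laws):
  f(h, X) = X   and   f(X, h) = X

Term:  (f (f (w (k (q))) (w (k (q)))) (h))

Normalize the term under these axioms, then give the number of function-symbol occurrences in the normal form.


1. (f (f (w (k (q))) (w (k (q)))) (h))  →  (f (w (k (q))) (w (k (q))))
normal form: (f (w (k (q))) (w (k (q))))

size = 7


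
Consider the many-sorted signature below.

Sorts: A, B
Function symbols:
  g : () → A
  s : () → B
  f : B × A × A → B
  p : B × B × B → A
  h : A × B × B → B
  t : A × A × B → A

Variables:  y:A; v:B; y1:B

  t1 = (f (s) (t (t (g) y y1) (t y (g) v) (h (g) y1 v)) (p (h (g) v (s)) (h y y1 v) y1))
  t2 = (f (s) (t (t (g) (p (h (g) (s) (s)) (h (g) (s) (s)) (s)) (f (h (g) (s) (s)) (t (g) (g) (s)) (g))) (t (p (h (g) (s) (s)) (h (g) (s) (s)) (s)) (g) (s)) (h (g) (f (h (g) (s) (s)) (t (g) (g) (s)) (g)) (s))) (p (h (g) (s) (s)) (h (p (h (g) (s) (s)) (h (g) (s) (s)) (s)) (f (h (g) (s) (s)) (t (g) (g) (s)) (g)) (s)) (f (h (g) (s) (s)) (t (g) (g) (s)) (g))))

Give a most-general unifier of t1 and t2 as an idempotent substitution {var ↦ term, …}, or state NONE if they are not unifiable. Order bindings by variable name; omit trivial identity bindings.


{v ↦ (s), y ↦ (p (h (g) (s) (s)) (h (g) (s) (s)) (s)), y1 ↦ (f (h (g) (s) (s)) (t (g) (g) (s)) (g))}


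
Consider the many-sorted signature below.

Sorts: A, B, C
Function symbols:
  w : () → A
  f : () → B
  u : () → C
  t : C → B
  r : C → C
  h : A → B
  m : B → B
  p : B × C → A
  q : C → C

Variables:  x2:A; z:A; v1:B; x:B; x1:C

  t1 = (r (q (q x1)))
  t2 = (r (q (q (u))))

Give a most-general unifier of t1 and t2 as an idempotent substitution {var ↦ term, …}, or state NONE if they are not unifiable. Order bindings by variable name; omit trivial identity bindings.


{x1 ↦ (u)}


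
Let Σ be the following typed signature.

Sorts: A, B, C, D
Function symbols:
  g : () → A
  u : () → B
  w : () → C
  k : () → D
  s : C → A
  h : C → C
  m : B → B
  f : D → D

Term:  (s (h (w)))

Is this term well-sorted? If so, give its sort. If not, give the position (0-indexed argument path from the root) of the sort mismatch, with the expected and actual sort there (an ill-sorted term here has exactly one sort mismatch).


    (w) : C
  (h (w)) : C
(s (h (w))) : A

well-sorted; sort = A


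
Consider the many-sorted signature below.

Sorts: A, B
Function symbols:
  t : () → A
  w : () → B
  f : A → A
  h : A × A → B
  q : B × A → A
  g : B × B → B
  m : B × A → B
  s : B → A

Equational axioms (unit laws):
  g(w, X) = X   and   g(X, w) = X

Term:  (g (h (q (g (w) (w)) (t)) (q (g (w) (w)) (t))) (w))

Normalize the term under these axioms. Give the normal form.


normal form = (h (q (w) (t)) (q (w) (t)))

1. (g (h (q (g (w) (w)) (t)) (q (g (w) (w)) (t))) (w))  →  (h (q (g (w) (w)) (t)) (q (g (w) (w)) (t)))
2. (h (q (g (w) (w)) (t)) (q (g (w) (w)) (t)))  →  (h (q (w) (t)) (q (g (w) (w)) (t)))
3. (h (q (w) (t)) (q (g (w) (w)) (t)))  →  (h (q (w) (t)) (q (w) (t)))


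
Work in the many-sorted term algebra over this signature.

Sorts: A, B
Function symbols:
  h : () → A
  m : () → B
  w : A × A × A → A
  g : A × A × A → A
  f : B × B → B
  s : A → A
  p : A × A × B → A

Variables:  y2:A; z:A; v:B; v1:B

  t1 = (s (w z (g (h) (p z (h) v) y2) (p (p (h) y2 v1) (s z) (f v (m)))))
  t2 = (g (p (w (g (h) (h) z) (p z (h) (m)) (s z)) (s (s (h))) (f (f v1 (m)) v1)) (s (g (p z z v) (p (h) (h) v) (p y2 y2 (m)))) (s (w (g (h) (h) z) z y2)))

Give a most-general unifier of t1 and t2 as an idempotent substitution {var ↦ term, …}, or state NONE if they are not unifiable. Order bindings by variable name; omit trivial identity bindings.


head clash or occurs-check failure — not unifiable

NONE (not unifiable)


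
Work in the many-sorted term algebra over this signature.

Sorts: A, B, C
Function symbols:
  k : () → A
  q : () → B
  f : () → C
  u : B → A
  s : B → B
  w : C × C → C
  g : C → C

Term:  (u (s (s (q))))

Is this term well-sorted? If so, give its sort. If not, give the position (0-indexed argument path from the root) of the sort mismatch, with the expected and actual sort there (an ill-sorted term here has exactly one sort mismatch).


      (q) : B
    (s (q)) : B
  (s (s (q))) : B
(u (s (s (q)))) : A

well-sorted; sort = A


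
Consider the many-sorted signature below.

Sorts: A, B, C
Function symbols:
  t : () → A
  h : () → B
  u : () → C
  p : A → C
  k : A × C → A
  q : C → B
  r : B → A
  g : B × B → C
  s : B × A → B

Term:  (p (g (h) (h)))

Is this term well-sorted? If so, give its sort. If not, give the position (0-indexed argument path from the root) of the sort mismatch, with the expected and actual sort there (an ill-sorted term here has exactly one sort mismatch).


ill-sorted at position [0]: expected A, got C

    (h) : B
    (h) : B
  (g (h) (h)) : C
(p (g (h) (h))) : ✗ arg 0 at [0] has sort C, expected A


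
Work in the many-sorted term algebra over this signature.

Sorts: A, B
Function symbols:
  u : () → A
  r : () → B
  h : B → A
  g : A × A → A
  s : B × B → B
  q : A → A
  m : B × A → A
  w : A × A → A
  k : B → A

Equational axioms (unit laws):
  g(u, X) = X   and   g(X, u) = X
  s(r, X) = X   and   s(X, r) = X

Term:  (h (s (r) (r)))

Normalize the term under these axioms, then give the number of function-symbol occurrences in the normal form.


1. (h (s (r) (r)))  →  (h (r))
normal form: (h (r))

size = 2


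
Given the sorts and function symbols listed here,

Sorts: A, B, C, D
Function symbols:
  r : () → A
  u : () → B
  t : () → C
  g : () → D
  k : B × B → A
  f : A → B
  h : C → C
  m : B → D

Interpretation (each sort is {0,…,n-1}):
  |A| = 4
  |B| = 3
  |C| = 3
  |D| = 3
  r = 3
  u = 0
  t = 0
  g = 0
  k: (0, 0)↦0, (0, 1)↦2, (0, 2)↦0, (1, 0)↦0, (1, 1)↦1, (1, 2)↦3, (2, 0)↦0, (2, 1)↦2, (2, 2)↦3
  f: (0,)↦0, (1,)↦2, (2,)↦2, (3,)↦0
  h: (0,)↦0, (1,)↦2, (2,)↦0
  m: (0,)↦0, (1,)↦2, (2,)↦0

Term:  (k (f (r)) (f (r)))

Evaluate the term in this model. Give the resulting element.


value = 0

  r = 3
  (f (r)) = f(3,) = 0
  r = 3
  (f (r)) = f(3,) = 0
  (k (f (r)) (f (r))) = k(0, 0) = 0


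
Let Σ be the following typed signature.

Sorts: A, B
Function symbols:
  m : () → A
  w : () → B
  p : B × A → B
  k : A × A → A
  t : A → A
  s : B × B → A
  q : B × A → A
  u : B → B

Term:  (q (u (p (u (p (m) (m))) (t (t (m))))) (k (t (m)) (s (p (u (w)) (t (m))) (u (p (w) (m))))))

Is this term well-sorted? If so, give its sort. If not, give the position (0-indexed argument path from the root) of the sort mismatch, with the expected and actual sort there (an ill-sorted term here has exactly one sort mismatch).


ill-sorted at position [0, 0, 0, 0, 0]: expected B, got A

          (m) : A
          (m) : A
        (p (m) (m)) : ✗ arg 0 at [0, 0, 0, 0, 0] has sort A, expected B
          (m) : A
        (t (m)) : A
      (t (t (m))) : A
      (m) : A
    (t (m)) : A
          (w) : B
        (u (w)) : B
          (m) : A
        (t (m)) : A
      (p (u (w)) (t (m))) : B
          (w) : B
          (m) : A
        (p (w) (m)) : B
      (u (p (w) (m))) : B
    (s (p (u (w)) (t (m))) (u (p (w) (m)))) : A
  (k (t (m)) (s (p (u (w)) (t (m))) (u (p (w) (m))))) : A


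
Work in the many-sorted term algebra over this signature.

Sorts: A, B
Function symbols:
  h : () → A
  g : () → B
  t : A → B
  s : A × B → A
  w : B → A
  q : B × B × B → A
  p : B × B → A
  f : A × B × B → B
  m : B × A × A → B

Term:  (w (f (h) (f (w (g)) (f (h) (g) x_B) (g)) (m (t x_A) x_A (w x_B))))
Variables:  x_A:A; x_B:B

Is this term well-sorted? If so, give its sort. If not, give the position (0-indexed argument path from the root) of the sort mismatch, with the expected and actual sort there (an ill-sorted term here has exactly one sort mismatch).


well-sorted; sort = A

    (h) : A
        (g) : B
      (w (g)) : A
        (h) : A
        (g) : B
        x_B : B
      (f (h) (g) x_B) : B
      (g) : B
    (f (w (g)) (f (h) (g) x_B) (g)) : B
        x_A : A
      (t x_A) : B
      x_A : A
        x_B : B
      (w x_B) : A
    (m (t x_A) x_A (w x_B)) : B
  (f (h) (f (w (g)) (f (h) (g) x_B) (g)) (m (t x_A) x_A (w x_B))) : B
(w (f (h) (f (w (g)) (f (h) (g) x_B) (g)) (m (t x_A) x_A (w x_B)))) : A


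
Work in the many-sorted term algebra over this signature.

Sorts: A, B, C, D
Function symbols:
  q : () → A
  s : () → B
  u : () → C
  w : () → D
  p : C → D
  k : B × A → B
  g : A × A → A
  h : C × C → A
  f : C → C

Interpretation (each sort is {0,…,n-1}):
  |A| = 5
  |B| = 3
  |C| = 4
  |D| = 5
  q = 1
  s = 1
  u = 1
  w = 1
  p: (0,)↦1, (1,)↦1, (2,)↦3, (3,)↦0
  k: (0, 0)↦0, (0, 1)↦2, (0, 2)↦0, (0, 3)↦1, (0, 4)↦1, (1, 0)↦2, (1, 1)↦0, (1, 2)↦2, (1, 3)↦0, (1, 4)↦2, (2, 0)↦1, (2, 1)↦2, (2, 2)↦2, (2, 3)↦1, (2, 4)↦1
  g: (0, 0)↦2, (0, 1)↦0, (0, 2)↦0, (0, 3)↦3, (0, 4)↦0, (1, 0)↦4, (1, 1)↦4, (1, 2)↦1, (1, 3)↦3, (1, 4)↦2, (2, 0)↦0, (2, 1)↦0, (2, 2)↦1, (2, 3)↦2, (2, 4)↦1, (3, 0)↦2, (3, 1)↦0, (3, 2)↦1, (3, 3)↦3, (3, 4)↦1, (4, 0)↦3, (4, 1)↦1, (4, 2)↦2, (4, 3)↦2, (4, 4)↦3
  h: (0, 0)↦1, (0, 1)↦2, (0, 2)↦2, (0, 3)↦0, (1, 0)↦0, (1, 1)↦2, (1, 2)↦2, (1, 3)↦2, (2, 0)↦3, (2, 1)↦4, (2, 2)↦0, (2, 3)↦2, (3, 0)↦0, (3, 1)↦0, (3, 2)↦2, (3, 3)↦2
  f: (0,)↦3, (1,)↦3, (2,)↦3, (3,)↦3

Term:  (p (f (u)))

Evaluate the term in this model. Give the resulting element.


value = 0

  u = 1
  (f (u)) = f(1,) = 3
  (p (f (u))) = p(3,) = 0


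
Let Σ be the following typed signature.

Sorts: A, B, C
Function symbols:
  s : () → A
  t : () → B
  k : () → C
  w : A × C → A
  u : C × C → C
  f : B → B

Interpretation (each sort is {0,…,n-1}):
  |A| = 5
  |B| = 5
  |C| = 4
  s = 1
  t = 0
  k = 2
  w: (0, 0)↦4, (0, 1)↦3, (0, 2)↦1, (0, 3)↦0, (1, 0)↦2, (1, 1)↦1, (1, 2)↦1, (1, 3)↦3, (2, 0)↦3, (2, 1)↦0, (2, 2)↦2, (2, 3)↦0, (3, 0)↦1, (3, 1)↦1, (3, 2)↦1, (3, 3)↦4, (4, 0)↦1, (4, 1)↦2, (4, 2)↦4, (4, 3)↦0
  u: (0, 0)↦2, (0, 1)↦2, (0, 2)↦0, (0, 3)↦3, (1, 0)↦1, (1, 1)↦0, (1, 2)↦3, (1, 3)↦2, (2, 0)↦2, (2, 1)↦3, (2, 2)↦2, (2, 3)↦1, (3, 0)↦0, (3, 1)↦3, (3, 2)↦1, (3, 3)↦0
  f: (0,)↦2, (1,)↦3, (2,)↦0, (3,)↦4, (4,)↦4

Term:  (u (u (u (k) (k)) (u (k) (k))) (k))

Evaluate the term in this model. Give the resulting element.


value = 2

  k = 2
  k = 2
  (u (k) (k)) = u(2, 2) = 2
  k = 2
  k = 2
  (u (k) (k)) = u(2, 2) = 2
  (u (u (k) (k)) (u (k) (k))) = u(2, 2) = 2
  k = 2
  (u (u (u (k) (k)) (u (k) (k))) (k)) = u(2, 2) = 2
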